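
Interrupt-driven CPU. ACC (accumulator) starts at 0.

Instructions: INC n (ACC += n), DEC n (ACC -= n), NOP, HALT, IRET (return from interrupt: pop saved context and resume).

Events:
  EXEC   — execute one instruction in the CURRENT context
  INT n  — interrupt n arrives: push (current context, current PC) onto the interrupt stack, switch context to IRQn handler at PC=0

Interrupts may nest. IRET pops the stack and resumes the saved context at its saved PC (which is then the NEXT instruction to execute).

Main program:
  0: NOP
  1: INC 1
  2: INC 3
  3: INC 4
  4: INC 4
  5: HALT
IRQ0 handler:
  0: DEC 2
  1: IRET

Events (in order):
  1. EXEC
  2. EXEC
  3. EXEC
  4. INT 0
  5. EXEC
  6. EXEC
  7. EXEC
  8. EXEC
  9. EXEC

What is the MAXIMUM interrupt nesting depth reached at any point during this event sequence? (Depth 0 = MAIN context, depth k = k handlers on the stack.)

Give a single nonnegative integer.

Answer: 1

Derivation:
Event 1 (EXEC): [MAIN] PC=0: NOP [depth=0]
Event 2 (EXEC): [MAIN] PC=1: INC 1 -> ACC=1 [depth=0]
Event 3 (EXEC): [MAIN] PC=2: INC 3 -> ACC=4 [depth=0]
Event 4 (INT 0): INT 0 arrives: push (MAIN, PC=3), enter IRQ0 at PC=0 (depth now 1) [depth=1]
Event 5 (EXEC): [IRQ0] PC=0: DEC 2 -> ACC=2 [depth=1]
Event 6 (EXEC): [IRQ0] PC=1: IRET -> resume MAIN at PC=3 (depth now 0) [depth=0]
Event 7 (EXEC): [MAIN] PC=3: INC 4 -> ACC=6 [depth=0]
Event 8 (EXEC): [MAIN] PC=4: INC 4 -> ACC=10 [depth=0]
Event 9 (EXEC): [MAIN] PC=5: HALT [depth=0]
Max depth observed: 1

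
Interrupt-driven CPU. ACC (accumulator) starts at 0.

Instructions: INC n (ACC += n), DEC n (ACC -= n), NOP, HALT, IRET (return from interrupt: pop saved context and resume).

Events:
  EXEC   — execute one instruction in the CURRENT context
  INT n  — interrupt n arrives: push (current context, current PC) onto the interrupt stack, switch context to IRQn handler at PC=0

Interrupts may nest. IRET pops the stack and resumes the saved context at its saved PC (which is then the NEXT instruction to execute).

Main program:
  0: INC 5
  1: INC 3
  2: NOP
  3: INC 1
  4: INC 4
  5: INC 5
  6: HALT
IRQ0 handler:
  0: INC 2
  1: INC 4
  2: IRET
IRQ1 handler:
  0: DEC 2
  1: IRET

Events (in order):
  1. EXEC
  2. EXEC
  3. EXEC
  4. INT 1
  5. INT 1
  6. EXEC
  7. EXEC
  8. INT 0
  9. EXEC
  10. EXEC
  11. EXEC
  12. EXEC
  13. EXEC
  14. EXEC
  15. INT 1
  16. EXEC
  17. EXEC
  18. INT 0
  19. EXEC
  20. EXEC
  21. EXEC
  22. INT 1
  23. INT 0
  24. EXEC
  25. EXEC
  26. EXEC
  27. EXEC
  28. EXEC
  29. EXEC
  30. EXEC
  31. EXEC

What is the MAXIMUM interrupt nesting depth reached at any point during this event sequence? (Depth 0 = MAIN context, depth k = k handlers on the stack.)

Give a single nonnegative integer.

Event 1 (EXEC): [MAIN] PC=0: INC 5 -> ACC=5 [depth=0]
Event 2 (EXEC): [MAIN] PC=1: INC 3 -> ACC=8 [depth=0]
Event 3 (EXEC): [MAIN] PC=2: NOP [depth=0]
Event 4 (INT 1): INT 1 arrives: push (MAIN, PC=3), enter IRQ1 at PC=0 (depth now 1) [depth=1]
Event 5 (INT 1): INT 1 arrives: push (IRQ1, PC=0), enter IRQ1 at PC=0 (depth now 2) [depth=2]
Event 6 (EXEC): [IRQ1] PC=0: DEC 2 -> ACC=6 [depth=2]
Event 7 (EXEC): [IRQ1] PC=1: IRET -> resume IRQ1 at PC=0 (depth now 1) [depth=1]
Event 8 (INT 0): INT 0 arrives: push (IRQ1, PC=0), enter IRQ0 at PC=0 (depth now 2) [depth=2]
Event 9 (EXEC): [IRQ0] PC=0: INC 2 -> ACC=8 [depth=2]
Event 10 (EXEC): [IRQ0] PC=1: INC 4 -> ACC=12 [depth=2]
Event 11 (EXEC): [IRQ0] PC=2: IRET -> resume IRQ1 at PC=0 (depth now 1) [depth=1]
Event 12 (EXEC): [IRQ1] PC=0: DEC 2 -> ACC=10 [depth=1]
Event 13 (EXEC): [IRQ1] PC=1: IRET -> resume MAIN at PC=3 (depth now 0) [depth=0]
Event 14 (EXEC): [MAIN] PC=3: INC 1 -> ACC=11 [depth=0]
Event 15 (INT 1): INT 1 arrives: push (MAIN, PC=4), enter IRQ1 at PC=0 (depth now 1) [depth=1]
Event 16 (EXEC): [IRQ1] PC=0: DEC 2 -> ACC=9 [depth=1]
Event 17 (EXEC): [IRQ1] PC=1: IRET -> resume MAIN at PC=4 (depth now 0) [depth=0]
Event 18 (INT 0): INT 0 arrives: push (MAIN, PC=4), enter IRQ0 at PC=0 (depth now 1) [depth=1]
Event 19 (EXEC): [IRQ0] PC=0: INC 2 -> ACC=11 [depth=1]
Event 20 (EXEC): [IRQ0] PC=1: INC 4 -> ACC=15 [depth=1]
Event 21 (EXEC): [IRQ0] PC=2: IRET -> resume MAIN at PC=4 (depth now 0) [depth=0]
Event 22 (INT 1): INT 1 arrives: push (MAIN, PC=4), enter IRQ1 at PC=0 (depth now 1) [depth=1]
Event 23 (INT 0): INT 0 arrives: push (IRQ1, PC=0), enter IRQ0 at PC=0 (depth now 2) [depth=2]
Event 24 (EXEC): [IRQ0] PC=0: INC 2 -> ACC=17 [depth=2]
Event 25 (EXEC): [IRQ0] PC=1: INC 4 -> ACC=21 [depth=2]
Event 26 (EXEC): [IRQ0] PC=2: IRET -> resume IRQ1 at PC=0 (depth now 1) [depth=1]
Event 27 (EXEC): [IRQ1] PC=0: DEC 2 -> ACC=19 [depth=1]
Event 28 (EXEC): [IRQ1] PC=1: IRET -> resume MAIN at PC=4 (depth now 0) [depth=0]
Event 29 (EXEC): [MAIN] PC=4: INC 4 -> ACC=23 [depth=0]
Event 30 (EXEC): [MAIN] PC=5: INC 5 -> ACC=28 [depth=0]
Event 31 (EXEC): [MAIN] PC=6: HALT [depth=0]
Max depth observed: 2

Answer: 2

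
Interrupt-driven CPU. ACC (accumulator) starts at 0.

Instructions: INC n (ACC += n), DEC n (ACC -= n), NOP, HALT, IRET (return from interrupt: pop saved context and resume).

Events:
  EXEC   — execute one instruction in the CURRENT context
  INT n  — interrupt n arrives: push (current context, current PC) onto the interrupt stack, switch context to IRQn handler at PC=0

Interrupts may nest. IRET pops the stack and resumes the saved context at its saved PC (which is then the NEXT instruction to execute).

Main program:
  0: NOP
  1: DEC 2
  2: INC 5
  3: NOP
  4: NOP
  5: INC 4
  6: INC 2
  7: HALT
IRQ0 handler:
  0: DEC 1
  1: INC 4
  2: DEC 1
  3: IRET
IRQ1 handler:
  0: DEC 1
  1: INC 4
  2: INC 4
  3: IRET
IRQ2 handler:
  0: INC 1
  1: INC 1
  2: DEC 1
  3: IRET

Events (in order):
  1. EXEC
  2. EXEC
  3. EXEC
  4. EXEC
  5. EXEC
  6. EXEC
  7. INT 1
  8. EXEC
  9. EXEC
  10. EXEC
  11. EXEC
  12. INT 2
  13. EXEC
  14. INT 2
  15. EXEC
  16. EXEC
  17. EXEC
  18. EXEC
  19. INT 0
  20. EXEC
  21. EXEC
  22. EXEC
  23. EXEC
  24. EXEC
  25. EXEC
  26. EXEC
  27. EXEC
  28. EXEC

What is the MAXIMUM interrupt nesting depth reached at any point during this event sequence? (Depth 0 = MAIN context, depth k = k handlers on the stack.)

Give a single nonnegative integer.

Event 1 (EXEC): [MAIN] PC=0: NOP [depth=0]
Event 2 (EXEC): [MAIN] PC=1: DEC 2 -> ACC=-2 [depth=0]
Event 3 (EXEC): [MAIN] PC=2: INC 5 -> ACC=3 [depth=0]
Event 4 (EXEC): [MAIN] PC=3: NOP [depth=0]
Event 5 (EXEC): [MAIN] PC=4: NOP [depth=0]
Event 6 (EXEC): [MAIN] PC=5: INC 4 -> ACC=7 [depth=0]
Event 7 (INT 1): INT 1 arrives: push (MAIN, PC=6), enter IRQ1 at PC=0 (depth now 1) [depth=1]
Event 8 (EXEC): [IRQ1] PC=0: DEC 1 -> ACC=6 [depth=1]
Event 9 (EXEC): [IRQ1] PC=1: INC 4 -> ACC=10 [depth=1]
Event 10 (EXEC): [IRQ1] PC=2: INC 4 -> ACC=14 [depth=1]
Event 11 (EXEC): [IRQ1] PC=3: IRET -> resume MAIN at PC=6 (depth now 0) [depth=0]
Event 12 (INT 2): INT 2 arrives: push (MAIN, PC=6), enter IRQ2 at PC=0 (depth now 1) [depth=1]
Event 13 (EXEC): [IRQ2] PC=0: INC 1 -> ACC=15 [depth=1]
Event 14 (INT 2): INT 2 arrives: push (IRQ2, PC=1), enter IRQ2 at PC=0 (depth now 2) [depth=2]
Event 15 (EXEC): [IRQ2] PC=0: INC 1 -> ACC=16 [depth=2]
Event 16 (EXEC): [IRQ2] PC=1: INC 1 -> ACC=17 [depth=2]
Event 17 (EXEC): [IRQ2] PC=2: DEC 1 -> ACC=16 [depth=2]
Event 18 (EXEC): [IRQ2] PC=3: IRET -> resume IRQ2 at PC=1 (depth now 1) [depth=1]
Event 19 (INT 0): INT 0 arrives: push (IRQ2, PC=1), enter IRQ0 at PC=0 (depth now 2) [depth=2]
Event 20 (EXEC): [IRQ0] PC=0: DEC 1 -> ACC=15 [depth=2]
Event 21 (EXEC): [IRQ0] PC=1: INC 4 -> ACC=19 [depth=2]
Event 22 (EXEC): [IRQ0] PC=2: DEC 1 -> ACC=18 [depth=2]
Event 23 (EXEC): [IRQ0] PC=3: IRET -> resume IRQ2 at PC=1 (depth now 1) [depth=1]
Event 24 (EXEC): [IRQ2] PC=1: INC 1 -> ACC=19 [depth=1]
Event 25 (EXEC): [IRQ2] PC=2: DEC 1 -> ACC=18 [depth=1]
Event 26 (EXEC): [IRQ2] PC=3: IRET -> resume MAIN at PC=6 (depth now 0) [depth=0]
Event 27 (EXEC): [MAIN] PC=6: INC 2 -> ACC=20 [depth=0]
Event 28 (EXEC): [MAIN] PC=7: HALT [depth=0]
Max depth observed: 2

Answer: 2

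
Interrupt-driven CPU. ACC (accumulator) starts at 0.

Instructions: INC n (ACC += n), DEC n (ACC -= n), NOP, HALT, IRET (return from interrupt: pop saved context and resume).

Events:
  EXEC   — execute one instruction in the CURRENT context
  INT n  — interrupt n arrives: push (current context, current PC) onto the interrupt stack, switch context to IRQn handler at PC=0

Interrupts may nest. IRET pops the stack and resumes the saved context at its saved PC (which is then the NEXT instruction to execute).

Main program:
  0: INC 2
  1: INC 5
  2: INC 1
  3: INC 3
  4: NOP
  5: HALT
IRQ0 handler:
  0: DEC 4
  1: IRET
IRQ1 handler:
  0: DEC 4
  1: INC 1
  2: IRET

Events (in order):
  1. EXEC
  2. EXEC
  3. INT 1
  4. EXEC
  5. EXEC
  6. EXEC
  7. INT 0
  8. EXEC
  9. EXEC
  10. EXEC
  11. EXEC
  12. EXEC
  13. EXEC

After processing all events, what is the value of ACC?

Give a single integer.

Answer: 4

Derivation:
Event 1 (EXEC): [MAIN] PC=0: INC 2 -> ACC=2
Event 2 (EXEC): [MAIN] PC=1: INC 5 -> ACC=7
Event 3 (INT 1): INT 1 arrives: push (MAIN, PC=2), enter IRQ1 at PC=0 (depth now 1)
Event 4 (EXEC): [IRQ1] PC=0: DEC 4 -> ACC=3
Event 5 (EXEC): [IRQ1] PC=1: INC 1 -> ACC=4
Event 6 (EXEC): [IRQ1] PC=2: IRET -> resume MAIN at PC=2 (depth now 0)
Event 7 (INT 0): INT 0 arrives: push (MAIN, PC=2), enter IRQ0 at PC=0 (depth now 1)
Event 8 (EXEC): [IRQ0] PC=0: DEC 4 -> ACC=0
Event 9 (EXEC): [IRQ0] PC=1: IRET -> resume MAIN at PC=2 (depth now 0)
Event 10 (EXEC): [MAIN] PC=2: INC 1 -> ACC=1
Event 11 (EXEC): [MAIN] PC=3: INC 3 -> ACC=4
Event 12 (EXEC): [MAIN] PC=4: NOP
Event 13 (EXEC): [MAIN] PC=5: HALT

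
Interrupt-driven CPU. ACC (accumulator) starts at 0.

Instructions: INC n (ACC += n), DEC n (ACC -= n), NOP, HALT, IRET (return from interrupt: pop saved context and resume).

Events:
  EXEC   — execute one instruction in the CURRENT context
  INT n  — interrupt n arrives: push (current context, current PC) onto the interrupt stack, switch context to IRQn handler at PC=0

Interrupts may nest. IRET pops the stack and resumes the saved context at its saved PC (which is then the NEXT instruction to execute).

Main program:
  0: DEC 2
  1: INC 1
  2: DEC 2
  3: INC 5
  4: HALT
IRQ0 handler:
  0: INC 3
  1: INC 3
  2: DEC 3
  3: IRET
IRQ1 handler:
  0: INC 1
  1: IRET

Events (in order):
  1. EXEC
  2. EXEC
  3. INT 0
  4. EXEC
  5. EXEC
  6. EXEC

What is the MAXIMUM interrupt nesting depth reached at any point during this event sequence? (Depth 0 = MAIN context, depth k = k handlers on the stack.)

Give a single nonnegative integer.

Answer: 1

Derivation:
Event 1 (EXEC): [MAIN] PC=0: DEC 2 -> ACC=-2 [depth=0]
Event 2 (EXEC): [MAIN] PC=1: INC 1 -> ACC=-1 [depth=0]
Event 3 (INT 0): INT 0 arrives: push (MAIN, PC=2), enter IRQ0 at PC=0 (depth now 1) [depth=1]
Event 4 (EXEC): [IRQ0] PC=0: INC 3 -> ACC=2 [depth=1]
Event 5 (EXEC): [IRQ0] PC=1: INC 3 -> ACC=5 [depth=1]
Event 6 (EXEC): [IRQ0] PC=2: DEC 3 -> ACC=2 [depth=1]
Max depth observed: 1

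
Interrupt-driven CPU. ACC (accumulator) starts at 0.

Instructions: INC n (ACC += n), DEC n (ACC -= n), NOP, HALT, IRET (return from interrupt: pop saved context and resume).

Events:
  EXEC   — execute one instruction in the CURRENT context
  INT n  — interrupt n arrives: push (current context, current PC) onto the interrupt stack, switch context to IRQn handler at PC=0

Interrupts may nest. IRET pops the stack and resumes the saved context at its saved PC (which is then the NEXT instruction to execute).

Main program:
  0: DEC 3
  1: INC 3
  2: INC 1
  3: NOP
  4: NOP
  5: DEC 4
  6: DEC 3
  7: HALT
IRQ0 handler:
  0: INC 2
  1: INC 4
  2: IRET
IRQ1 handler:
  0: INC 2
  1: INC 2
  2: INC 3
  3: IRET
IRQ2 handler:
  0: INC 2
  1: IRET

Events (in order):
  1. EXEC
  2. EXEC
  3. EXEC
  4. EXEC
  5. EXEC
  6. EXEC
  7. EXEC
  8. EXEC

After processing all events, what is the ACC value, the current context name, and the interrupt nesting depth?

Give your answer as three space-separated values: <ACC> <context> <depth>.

Answer: -6 MAIN 0

Derivation:
Event 1 (EXEC): [MAIN] PC=0: DEC 3 -> ACC=-3
Event 2 (EXEC): [MAIN] PC=1: INC 3 -> ACC=0
Event 3 (EXEC): [MAIN] PC=2: INC 1 -> ACC=1
Event 4 (EXEC): [MAIN] PC=3: NOP
Event 5 (EXEC): [MAIN] PC=4: NOP
Event 6 (EXEC): [MAIN] PC=5: DEC 4 -> ACC=-3
Event 7 (EXEC): [MAIN] PC=6: DEC 3 -> ACC=-6
Event 8 (EXEC): [MAIN] PC=7: HALT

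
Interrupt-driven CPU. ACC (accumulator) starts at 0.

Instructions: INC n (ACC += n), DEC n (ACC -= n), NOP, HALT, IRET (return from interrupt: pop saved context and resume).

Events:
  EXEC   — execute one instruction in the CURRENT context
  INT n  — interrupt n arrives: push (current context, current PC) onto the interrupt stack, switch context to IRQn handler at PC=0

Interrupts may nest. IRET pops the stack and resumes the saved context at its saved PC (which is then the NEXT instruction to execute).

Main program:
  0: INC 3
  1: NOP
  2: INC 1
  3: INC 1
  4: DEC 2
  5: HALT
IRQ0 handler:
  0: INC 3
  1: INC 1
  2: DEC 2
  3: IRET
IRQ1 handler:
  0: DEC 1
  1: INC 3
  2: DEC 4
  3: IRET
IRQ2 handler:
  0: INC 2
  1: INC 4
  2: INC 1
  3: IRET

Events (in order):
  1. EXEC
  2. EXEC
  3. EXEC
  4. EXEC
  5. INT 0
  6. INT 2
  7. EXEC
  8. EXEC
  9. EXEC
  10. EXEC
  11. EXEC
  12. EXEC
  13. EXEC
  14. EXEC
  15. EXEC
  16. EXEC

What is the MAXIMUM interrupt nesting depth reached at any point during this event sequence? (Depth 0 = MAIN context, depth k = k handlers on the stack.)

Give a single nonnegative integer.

Answer: 2

Derivation:
Event 1 (EXEC): [MAIN] PC=0: INC 3 -> ACC=3 [depth=0]
Event 2 (EXEC): [MAIN] PC=1: NOP [depth=0]
Event 3 (EXEC): [MAIN] PC=2: INC 1 -> ACC=4 [depth=0]
Event 4 (EXEC): [MAIN] PC=3: INC 1 -> ACC=5 [depth=0]
Event 5 (INT 0): INT 0 arrives: push (MAIN, PC=4), enter IRQ0 at PC=0 (depth now 1) [depth=1]
Event 6 (INT 2): INT 2 arrives: push (IRQ0, PC=0), enter IRQ2 at PC=0 (depth now 2) [depth=2]
Event 7 (EXEC): [IRQ2] PC=0: INC 2 -> ACC=7 [depth=2]
Event 8 (EXEC): [IRQ2] PC=1: INC 4 -> ACC=11 [depth=2]
Event 9 (EXEC): [IRQ2] PC=2: INC 1 -> ACC=12 [depth=2]
Event 10 (EXEC): [IRQ2] PC=3: IRET -> resume IRQ0 at PC=0 (depth now 1) [depth=1]
Event 11 (EXEC): [IRQ0] PC=0: INC 3 -> ACC=15 [depth=1]
Event 12 (EXEC): [IRQ0] PC=1: INC 1 -> ACC=16 [depth=1]
Event 13 (EXEC): [IRQ0] PC=2: DEC 2 -> ACC=14 [depth=1]
Event 14 (EXEC): [IRQ0] PC=3: IRET -> resume MAIN at PC=4 (depth now 0) [depth=0]
Event 15 (EXEC): [MAIN] PC=4: DEC 2 -> ACC=12 [depth=0]
Event 16 (EXEC): [MAIN] PC=5: HALT [depth=0]
Max depth observed: 2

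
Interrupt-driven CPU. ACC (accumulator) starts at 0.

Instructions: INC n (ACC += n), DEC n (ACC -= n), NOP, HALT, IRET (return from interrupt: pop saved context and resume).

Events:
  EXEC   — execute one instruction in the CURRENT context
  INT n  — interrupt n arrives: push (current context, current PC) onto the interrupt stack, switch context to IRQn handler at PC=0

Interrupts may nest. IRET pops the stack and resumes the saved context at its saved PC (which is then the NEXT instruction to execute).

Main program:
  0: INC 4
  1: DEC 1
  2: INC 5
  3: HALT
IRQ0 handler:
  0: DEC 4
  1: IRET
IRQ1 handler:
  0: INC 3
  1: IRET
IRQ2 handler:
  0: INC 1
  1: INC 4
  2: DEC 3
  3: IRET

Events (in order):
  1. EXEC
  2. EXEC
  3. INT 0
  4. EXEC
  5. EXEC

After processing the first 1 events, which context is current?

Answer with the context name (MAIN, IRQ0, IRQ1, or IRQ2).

Event 1 (EXEC): [MAIN] PC=0: INC 4 -> ACC=4

Answer: MAIN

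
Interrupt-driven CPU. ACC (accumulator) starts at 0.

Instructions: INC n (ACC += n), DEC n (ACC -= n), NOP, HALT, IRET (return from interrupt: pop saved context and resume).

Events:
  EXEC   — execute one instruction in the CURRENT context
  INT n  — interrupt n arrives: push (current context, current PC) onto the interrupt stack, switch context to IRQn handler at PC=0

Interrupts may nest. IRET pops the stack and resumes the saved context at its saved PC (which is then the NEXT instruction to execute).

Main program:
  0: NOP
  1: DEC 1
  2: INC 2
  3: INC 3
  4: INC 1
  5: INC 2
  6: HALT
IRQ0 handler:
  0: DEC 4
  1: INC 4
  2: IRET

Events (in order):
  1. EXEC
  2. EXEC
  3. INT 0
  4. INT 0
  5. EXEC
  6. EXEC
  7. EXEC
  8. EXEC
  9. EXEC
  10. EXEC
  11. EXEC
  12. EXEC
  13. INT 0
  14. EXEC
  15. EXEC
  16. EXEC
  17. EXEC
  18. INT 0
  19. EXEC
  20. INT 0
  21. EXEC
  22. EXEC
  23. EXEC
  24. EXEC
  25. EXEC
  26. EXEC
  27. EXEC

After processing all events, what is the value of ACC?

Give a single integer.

Event 1 (EXEC): [MAIN] PC=0: NOP
Event 2 (EXEC): [MAIN] PC=1: DEC 1 -> ACC=-1
Event 3 (INT 0): INT 0 arrives: push (MAIN, PC=2), enter IRQ0 at PC=0 (depth now 1)
Event 4 (INT 0): INT 0 arrives: push (IRQ0, PC=0), enter IRQ0 at PC=0 (depth now 2)
Event 5 (EXEC): [IRQ0] PC=0: DEC 4 -> ACC=-5
Event 6 (EXEC): [IRQ0] PC=1: INC 4 -> ACC=-1
Event 7 (EXEC): [IRQ0] PC=2: IRET -> resume IRQ0 at PC=0 (depth now 1)
Event 8 (EXEC): [IRQ0] PC=0: DEC 4 -> ACC=-5
Event 9 (EXEC): [IRQ0] PC=1: INC 4 -> ACC=-1
Event 10 (EXEC): [IRQ0] PC=2: IRET -> resume MAIN at PC=2 (depth now 0)
Event 11 (EXEC): [MAIN] PC=2: INC 2 -> ACC=1
Event 12 (EXEC): [MAIN] PC=3: INC 3 -> ACC=4
Event 13 (INT 0): INT 0 arrives: push (MAIN, PC=4), enter IRQ0 at PC=0 (depth now 1)
Event 14 (EXEC): [IRQ0] PC=0: DEC 4 -> ACC=0
Event 15 (EXEC): [IRQ0] PC=1: INC 4 -> ACC=4
Event 16 (EXEC): [IRQ0] PC=2: IRET -> resume MAIN at PC=4 (depth now 0)
Event 17 (EXEC): [MAIN] PC=4: INC 1 -> ACC=5
Event 18 (INT 0): INT 0 arrives: push (MAIN, PC=5), enter IRQ0 at PC=0 (depth now 1)
Event 19 (EXEC): [IRQ0] PC=0: DEC 4 -> ACC=1
Event 20 (INT 0): INT 0 arrives: push (IRQ0, PC=1), enter IRQ0 at PC=0 (depth now 2)
Event 21 (EXEC): [IRQ0] PC=0: DEC 4 -> ACC=-3
Event 22 (EXEC): [IRQ0] PC=1: INC 4 -> ACC=1
Event 23 (EXEC): [IRQ0] PC=2: IRET -> resume IRQ0 at PC=1 (depth now 1)
Event 24 (EXEC): [IRQ0] PC=1: INC 4 -> ACC=5
Event 25 (EXEC): [IRQ0] PC=2: IRET -> resume MAIN at PC=5 (depth now 0)
Event 26 (EXEC): [MAIN] PC=5: INC 2 -> ACC=7
Event 27 (EXEC): [MAIN] PC=6: HALT

Answer: 7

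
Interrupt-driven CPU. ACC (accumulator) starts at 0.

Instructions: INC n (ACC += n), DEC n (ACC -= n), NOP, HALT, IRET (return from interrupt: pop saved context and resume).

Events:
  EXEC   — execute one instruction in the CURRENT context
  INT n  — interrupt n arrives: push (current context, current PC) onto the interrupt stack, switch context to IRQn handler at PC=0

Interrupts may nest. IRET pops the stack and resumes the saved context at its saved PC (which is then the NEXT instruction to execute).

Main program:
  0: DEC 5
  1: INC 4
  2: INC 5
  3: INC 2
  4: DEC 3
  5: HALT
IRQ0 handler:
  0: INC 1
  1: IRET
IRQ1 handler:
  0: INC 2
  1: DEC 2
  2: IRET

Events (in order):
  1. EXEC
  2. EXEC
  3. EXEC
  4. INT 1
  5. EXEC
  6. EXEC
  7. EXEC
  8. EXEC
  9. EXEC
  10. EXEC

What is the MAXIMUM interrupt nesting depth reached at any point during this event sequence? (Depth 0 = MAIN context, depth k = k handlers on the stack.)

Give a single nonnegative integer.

Event 1 (EXEC): [MAIN] PC=0: DEC 5 -> ACC=-5 [depth=0]
Event 2 (EXEC): [MAIN] PC=1: INC 4 -> ACC=-1 [depth=0]
Event 3 (EXEC): [MAIN] PC=2: INC 5 -> ACC=4 [depth=0]
Event 4 (INT 1): INT 1 arrives: push (MAIN, PC=3), enter IRQ1 at PC=0 (depth now 1) [depth=1]
Event 5 (EXEC): [IRQ1] PC=0: INC 2 -> ACC=6 [depth=1]
Event 6 (EXEC): [IRQ1] PC=1: DEC 2 -> ACC=4 [depth=1]
Event 7 (EXEC): [IRQ1] PC=2: IRET -> resume MAIN at PC=3 (depth now 0) [depth=0]
Event 8 (EXEC): [MAIN] PC=3: INC 2 -> ACC=6 [depth=0]
Event 9 (EXEC): [MAIN] PC=4: DEC 3 -> ACC=3 [depth=0]
Event 10 (EXEC): [MAIN] PC=5: HALT [depth=0]
Max depth observed: 1

Answer: 1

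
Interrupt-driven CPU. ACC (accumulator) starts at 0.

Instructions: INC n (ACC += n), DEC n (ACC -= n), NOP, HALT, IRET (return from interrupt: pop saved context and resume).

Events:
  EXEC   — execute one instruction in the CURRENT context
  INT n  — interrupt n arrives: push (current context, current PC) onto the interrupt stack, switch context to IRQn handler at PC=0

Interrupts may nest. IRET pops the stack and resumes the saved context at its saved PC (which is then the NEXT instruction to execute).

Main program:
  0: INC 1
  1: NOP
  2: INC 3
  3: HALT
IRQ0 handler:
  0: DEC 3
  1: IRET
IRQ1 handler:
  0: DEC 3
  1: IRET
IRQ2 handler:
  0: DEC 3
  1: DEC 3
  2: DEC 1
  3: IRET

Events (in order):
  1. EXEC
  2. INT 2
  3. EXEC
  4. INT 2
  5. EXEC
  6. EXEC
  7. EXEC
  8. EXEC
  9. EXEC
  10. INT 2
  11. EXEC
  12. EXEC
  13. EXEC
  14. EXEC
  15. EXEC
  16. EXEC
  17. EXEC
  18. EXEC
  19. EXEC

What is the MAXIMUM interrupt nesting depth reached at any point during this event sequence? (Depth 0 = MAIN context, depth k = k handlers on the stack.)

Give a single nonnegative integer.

Answer: 2

Derivation:
Event 1 (EXEC): [MAIN] PC=0: INC 1 -> ACC=1 [depth=0]
Event 2 (INT 2): INT 2 arrives: push (MAIN, PC=1), enter IRQ2 at PC=0 (depth now 1) [depth=1]
Event 3 (EXEC): [IRQ2] PC=0: DEC 3 -> ACC=-2 [depth=1]
Event 4 (INT 2): INT 2 arrives: push (IRQ2, PC=1), enter IRQ2 at PC=0 (depth now 2) [depth=2]
Event 5 (EXEC): [IRQ2] PC=0: DEC 3 -> ACC=-5 [depth=2]
Event 6 (EXEC): [IRQ2] PC=1: DEC 3 -> ACC=-8 [depth=2]
Event 7 (EXEC): [IRQ2] PC=2: DEC 1 -> ACC=-9 [depth=2]
Event 8 (EXEC): [IRQ2] PC=3: IRET -> resume IRQ2 at PC=1 (depth now 1) [depth=1]
Event 9 (EXEC): [IRQ2] PC=1: DEC 3 -> ACC=-12 [depth=1]
Event 10 (INT 2): INT 2 arrives: push (IRQ2, PC=2), enter IRQ2 at PC=0 (depth now 2) [depth=2]
Event 11 (EXEC): [IRQ2] PC=0: DEC 3 -> ACC=-15 [depth=2]
Event 12 (EXEC): [IRQ2] PC=1: DEC 3 -> ACC=-18 [depth=2]
Event 13 (EXEC): [IRQ2] PC=2: DEC 1 -> ACC=-19 [depth=2]
Event 14 (EXEC): [IRQ2] PC=3: IRET -> resume IRQ2 at PC=2 (depth now 1) [depth=1]
Event 15 (EXEC): [IRQ2] PC=2: DEC 1 -> ACC=-20 [depth=1]
Event 16 (EXEC): [IRQ2] PC=3: IRET -> resume MAIN at PC=1 (depth now 0) [depth=0]
Event 17 (EXEC): [MAIN] PC=1: NOP [depth=0]
Event 18 (EXEC): [MAIN] PC=2: INC 3 -> ACC=-17 [depth=0]
Event 19 (EXEC): [MAIN] PC=3: HALT [depth=0]
Max depth observed: 2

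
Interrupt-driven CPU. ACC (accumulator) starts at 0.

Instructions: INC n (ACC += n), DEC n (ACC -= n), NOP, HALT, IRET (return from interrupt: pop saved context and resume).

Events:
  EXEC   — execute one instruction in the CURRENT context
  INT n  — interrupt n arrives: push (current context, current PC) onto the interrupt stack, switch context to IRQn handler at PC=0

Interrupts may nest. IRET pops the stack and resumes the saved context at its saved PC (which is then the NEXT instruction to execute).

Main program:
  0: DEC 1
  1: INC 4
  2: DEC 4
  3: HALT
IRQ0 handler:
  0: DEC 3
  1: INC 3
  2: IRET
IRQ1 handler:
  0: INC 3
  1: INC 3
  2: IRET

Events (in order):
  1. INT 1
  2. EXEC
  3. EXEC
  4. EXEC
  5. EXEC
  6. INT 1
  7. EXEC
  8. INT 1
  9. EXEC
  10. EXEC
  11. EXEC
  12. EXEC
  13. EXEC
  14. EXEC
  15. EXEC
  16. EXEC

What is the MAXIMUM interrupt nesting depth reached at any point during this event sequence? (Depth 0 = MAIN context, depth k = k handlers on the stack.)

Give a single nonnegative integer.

Answer: 2

Derivation:
Event 1 (INT 1): INT 1 arrives: push (MAIN, PC=0), enter IRQ1 at PC=0 (depth now 1) [depth=1]
Event 2 (EXEC): [IRQ1] PC=0: INC 3 -> ACC=3 [depth=1]
Event 3 (EXEC): [IRQ1] PC=1: INC 3 -> ACC=6 [depth=1]
Event 4 (EXEC): [IRQ1] PC=2: IRET -> resume MAIN at PC=0 (depth now 0) [depth=0]
Event 5 (EXEC): [MAIN] PC=0: DEC 1 -> ACC=5 [depth=0]
Event 6 (INT 1): INT 1 arrives: push (MAIN, PC=1), enter IRQ1 at PC=0 (depth now 1) [depth=1]
Event 7 (EXEC): [IRQ1] PC=0: INC 3 -> ACC=8 [depth=1]
Event 8 (INT 1): INT 1 arrives: push (IRQ1, PC=1), enter IRQ1 at PC=0 (depth now 2) [depth=2]
Event 9 (EXEC): [IRQ1] PC=0: INC 3 -> ACC=11 [depth=2]
Event 10 (EXEC): [IRQ1] PC=1: INC 3 -> ACC=14 [depth=2]
Event 11 (EXEC): [IRQ1] PC=2: IRET -> resume IRQ1 at PC=1 (depth now 1) [depth=1]
Event 12 (EXEC): [IRQ1] PC=1: INC 3 -> ACC=17 [depth=1]
Event 13 (EXEC): [IRQ1] PC=2: IRET -> resume MAIN at PC=1 (depth now 0) [depth=0]
Event 14 (EXEC): [MAIN] PC=1: INC 4 -> ACC=21 [depth=0]
Event 15 (EXEC): [MAIN] PC=2: DEC 4 -> ACC=17 [depth=0]
Event 16 (EXEC): [MAIN] PC=3: HALT [depth=0]
Max depth observed: 2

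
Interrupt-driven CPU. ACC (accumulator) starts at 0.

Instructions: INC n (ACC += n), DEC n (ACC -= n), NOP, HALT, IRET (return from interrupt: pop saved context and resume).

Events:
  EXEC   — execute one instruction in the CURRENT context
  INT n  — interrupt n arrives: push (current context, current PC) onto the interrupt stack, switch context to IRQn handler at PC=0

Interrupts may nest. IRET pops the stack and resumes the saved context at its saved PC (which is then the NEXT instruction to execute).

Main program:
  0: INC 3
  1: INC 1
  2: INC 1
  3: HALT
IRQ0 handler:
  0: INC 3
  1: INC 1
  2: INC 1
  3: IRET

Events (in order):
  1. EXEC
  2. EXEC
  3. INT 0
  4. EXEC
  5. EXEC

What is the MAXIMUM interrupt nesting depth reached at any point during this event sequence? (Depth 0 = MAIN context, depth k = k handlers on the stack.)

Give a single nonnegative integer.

Answer: 1

Derivation:
Event 1 (EXEC): [MAIN] PC=0: INC 3 -> ACC=3 [depth=0]
Event 2 (EXEC): [MAIN] PC=1: INC 1 -> ACC=4 [depth=0]
Event 3 (INT 0): INT 0 arrives: push (MAIN, PC=2), enter IRQ0 at PC=0 (depth now 1) [depth=1]
Event 4 (EXEC): [IRQ0] PC=0: INC 3 -> ACC=7 [depth=1]
Event 5 (EXEC): [IRQ0] PC=1: INC 1 -> ACC=8 [depth=1]
Max depth observed: 1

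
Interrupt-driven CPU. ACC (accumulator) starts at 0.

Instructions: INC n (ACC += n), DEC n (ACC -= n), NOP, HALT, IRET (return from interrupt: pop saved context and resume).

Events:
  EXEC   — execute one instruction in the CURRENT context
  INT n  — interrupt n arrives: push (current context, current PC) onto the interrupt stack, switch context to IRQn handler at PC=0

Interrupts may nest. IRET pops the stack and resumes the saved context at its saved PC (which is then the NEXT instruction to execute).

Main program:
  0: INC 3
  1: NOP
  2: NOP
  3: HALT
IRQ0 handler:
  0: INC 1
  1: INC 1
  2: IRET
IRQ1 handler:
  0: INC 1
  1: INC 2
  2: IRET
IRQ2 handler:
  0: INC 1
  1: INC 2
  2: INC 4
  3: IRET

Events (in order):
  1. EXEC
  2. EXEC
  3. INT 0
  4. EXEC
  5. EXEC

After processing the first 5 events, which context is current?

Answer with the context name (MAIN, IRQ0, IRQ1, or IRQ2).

Event 1 (EXEC): [MAIN] PC=0: INC 3 -> ACC=3
Event 2 (EXEC): [MAIN] PC=1: NOP
Event 3 (INT 0): INT 0 arrives: push (MAIN, PC=2), enter IRQ0 at PC=0 (depth now 1)
Event 4 (EXEC): [IRQ0] PC=0: INC 1 -> ACC=4
Event 5 (EXEC): [IRQ0] PC=1: INC 1 -> ACC=5

Answer: IRQ0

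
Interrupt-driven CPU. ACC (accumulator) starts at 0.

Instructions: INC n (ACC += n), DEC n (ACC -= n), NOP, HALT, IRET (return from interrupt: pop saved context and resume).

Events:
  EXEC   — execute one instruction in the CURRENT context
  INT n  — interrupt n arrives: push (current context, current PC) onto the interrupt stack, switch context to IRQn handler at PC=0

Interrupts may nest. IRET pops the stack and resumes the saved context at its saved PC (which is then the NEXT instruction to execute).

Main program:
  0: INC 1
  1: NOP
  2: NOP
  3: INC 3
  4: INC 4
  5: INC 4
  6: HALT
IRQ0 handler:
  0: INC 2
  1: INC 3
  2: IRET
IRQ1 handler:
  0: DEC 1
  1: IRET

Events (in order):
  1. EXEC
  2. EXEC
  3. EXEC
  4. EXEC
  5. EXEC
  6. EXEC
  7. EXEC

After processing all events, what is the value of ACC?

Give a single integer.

Event 1 (EXEC): [MAIN] PC=0: INC 1 -> ACC=1
Event 2 (EXEC): [MAIN] PC=1: NOP
Event 3 (EXEC): [MAIN] PC=2: NOP
Event 4 (EXEC): [MAIN] PC=3: INC 3 -> ACC=4
Event 5 (EXEC): [MAIN] PC=4: INC 4 -> ACC=8
Event 6 (EXEC): [MAIN] PC=5: INC 4 -> ACC=12
Event 7 (EXEC): [MAIN] PC=6: HALT

Answer: 12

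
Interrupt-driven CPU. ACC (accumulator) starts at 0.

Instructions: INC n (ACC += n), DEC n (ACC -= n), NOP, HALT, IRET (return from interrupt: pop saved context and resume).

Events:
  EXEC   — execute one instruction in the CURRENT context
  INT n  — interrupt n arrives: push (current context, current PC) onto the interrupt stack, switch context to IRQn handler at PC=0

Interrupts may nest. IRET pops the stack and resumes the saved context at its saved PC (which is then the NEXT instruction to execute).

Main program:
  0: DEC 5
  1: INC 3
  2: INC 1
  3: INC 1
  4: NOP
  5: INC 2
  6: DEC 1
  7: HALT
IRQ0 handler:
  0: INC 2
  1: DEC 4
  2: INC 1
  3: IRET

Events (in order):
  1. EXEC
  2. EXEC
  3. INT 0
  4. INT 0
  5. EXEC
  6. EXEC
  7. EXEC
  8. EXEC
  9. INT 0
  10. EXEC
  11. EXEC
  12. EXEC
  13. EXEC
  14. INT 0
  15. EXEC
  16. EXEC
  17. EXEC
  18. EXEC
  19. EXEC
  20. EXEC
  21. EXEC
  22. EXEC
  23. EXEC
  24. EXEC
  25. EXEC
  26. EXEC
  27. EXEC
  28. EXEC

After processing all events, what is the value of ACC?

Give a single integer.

Answer: -3

Derivation:
Event 1 (EXEC): [MAIN] PC=0: DEC 5 -> ACC=-5
Event 2 (EXEC): [MAIN] PC=1: INC 3 -> ACC=-2
Event 3 (INT 0): INT 0 arrives: push (MAIN, PC=2), enter IRQ0 at PC=0 (depth now 1)
Event 4 (INT 0): INT 0 arrives: push (IRQ0, PC=0), enter IRQ0 at PC=0 (depth now 2)
Event 5 (EXEC): [IRQ0] PC=0: INC 2 -> ACC=0
Event 6 (EXEC): [IRQ0] PC=1: DEC 4 -> ACC=-4
Event 7 (EXEC): [IRQ0] PC=2: INC 1 -> ACC=-3
Event 8 (EXEC): [IRQ0] PC=3: IRET -> resume IRQ0 at PC=0 (depth now 1)
Event 9 (INT 0): INT 0 arrives: push (IRQ0, PC=0), enter IRQ0 at PC=0 (depth now 2)
Event 10 (EXEC): [IRQ0] PC=0: INC 2 -> ACC=-1
Event 11 (EXEC): [IRQ0] PC=1: DEC 4 -> ACC=-5
Event 12 (EXEC): [IRQ0] PC=2: INC 1 -> ACC=-4
Event 13 (EXEC): [IRQ0] PC=3: IRET -> resume IRQ0 at PC=0 (depth now 1)
Event 14 (INT 0): INT 0 arrives: push (IRQ0, PC=0), enter IRQ0 at PC=0 (depth now 2)
Event 15 (EXEC): [IRQ0] PC=0: INC 2 -> ACC=-2
Event 16 (EXEC): [IRQ0] PC=1: DEC 4 -> ACC=-6
Event 17 (EXEC): [IRQ0] PC=2: INC 1 -> ACC=-5
Event 18 (EXEC): [IRQ0] PC=3: IRET -> resume IRQ0 at PC=0 (depth now 1)
Event 19 (EXEC): [IRQ0] PC=0: INC 2 -> ACC=-3
Event 20 (EXEC): [IRQ0] PC=1: DEC 4 -> ACC=-7
Event 21 (EXEC): [IRQ0] PC=2: INC 1 -> ACC=-6
Event 22 (EXEC): [IRQ0] PC=3: IRET -> resume MAIN at PC=2 (depth now 0)
Event 23 (EXEC): [MAIN] PC=2: INC 1 -> ACC=-5
Event 24 (EXEC): [MAIN] PC=3: INC 1 -> ACC=-4
Event 25 (EXEC): [MAIN] PC=4: NOP
Event 26 (EXEC): [MAIN] PC=5: INC 2 -> ACC=-2
Event 27 (EXEC): [MAIN] PC=6: DEC 1 -> ACC=-3
Event 28 (EXEC): [MAIN] PC=7: HALT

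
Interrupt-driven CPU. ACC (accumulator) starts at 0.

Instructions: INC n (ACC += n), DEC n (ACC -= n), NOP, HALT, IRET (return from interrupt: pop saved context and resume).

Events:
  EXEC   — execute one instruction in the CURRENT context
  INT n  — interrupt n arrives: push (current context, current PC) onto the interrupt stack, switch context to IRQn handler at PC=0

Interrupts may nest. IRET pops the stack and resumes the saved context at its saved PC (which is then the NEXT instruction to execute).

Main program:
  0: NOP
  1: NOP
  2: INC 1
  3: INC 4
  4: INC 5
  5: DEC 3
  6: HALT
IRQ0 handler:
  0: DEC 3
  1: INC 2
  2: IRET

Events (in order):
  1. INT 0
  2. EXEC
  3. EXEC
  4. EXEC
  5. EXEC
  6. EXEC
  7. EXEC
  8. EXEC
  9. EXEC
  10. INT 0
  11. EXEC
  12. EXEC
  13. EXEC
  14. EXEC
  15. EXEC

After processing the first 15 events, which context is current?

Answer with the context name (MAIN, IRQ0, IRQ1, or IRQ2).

Answer: MAIN

Derivation:
Event 1 (INT 0): INT 0 arrives: push (MAIN, PC=0), enter IRQ0 at PC=0 (depth now 1)
Event 2 (EXEC): [IRQ0] PC=0: DEC 3 -> ACC=-3
Event 3 (EXEC): [IRQ0] PC=1: INC 2 -> ACC=-1
Event 4 (EXEC): [IRQ0] PC=2: IRET -> resume MAIN at PC=0 (depth now 0)
Event 5 (EXEC): [MAIN] PC=0: NOP
Event 6 (EXEC): [MAIN] PC=1: NOP
Event 7 (EXEC): [MAIN] PC=2: INC 1 -> ACC=0
Event 8 (EXEC): [MAIN] PC=3: INC 4 -> ACC=4
Event 9 (EXEC): [MAIN] PC=4: INC 5 -> ACC=9
Event 10 (INT 0): INT 0 arrives: push (MAIN, PC=5), enter IRQ0 at PC=0 (depth now 1)
Event 11 (EXEC): [IRQ0] PC=0: DEC 3 -> ACC=6
Event 12 (EXEC): [IRQ0] PC=1: INC 2 -> ACC=8
Event 13 (EXEC): [IRQ0] PC=2: IRET -> resume MAIN at PC=5 (depth now 0)
Event 14 (EXEC): [MAIN] PC=5: DEC 3 -> ACC=5
Event 15 (EXEC): [MAIN] PC=6: HALT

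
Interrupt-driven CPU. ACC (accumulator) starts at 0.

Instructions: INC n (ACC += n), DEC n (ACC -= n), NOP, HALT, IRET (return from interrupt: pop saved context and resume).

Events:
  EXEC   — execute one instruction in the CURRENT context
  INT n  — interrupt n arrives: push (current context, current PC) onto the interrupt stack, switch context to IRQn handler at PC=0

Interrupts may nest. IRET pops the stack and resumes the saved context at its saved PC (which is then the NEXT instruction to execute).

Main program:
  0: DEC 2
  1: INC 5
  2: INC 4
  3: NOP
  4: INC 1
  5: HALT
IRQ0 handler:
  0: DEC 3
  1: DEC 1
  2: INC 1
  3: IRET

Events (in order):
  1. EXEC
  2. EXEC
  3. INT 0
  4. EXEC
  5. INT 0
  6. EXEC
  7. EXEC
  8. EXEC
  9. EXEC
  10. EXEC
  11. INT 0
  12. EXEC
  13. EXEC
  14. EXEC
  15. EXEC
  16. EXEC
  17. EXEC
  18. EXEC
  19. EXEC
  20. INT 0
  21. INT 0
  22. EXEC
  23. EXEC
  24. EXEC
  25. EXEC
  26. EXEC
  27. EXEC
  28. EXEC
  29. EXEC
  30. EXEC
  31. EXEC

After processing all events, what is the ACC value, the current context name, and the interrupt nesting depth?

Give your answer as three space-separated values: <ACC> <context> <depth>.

Answer: -7 MAIN 0

Derivation:
Event 1 (EXEC): [MAIN] PC=0: DEC 2 -> ACC=-2
Event 2 (EXEC): [MAIN] PC=1: INC 5 -> ACC=3
Event 3 (INT 0): INT 0 arrives: push (MAIN, PC=2), enter IRQ0 at PC=0 (depth now 1)
Event 4 (EXEC): [IRQ0] PC=0: DEC 3 -> ACC=0
Event 5 (INT 0): INT 0 arrives: push (IRQ0, PC=1), enter IRQ0 at PC=0 (depth now 2)
Event 6 (EXEC): [IRQ0] PC=0: DEC 3 -> ACC=-3
Event 7 (EXEC): [IRQ0] PC=1: DEC 1 -> ACC=-4
Event 8 (EXEC): [IRQ0] PC=2: INC 1 -> ACC=-3
Event 9 (EXEC): [IRQ0] PC=3: IRET -> resume IRQ0 at PC=1 (depth now 1)
Event 10 (EXEC): [IRQ0] PC=1: DEC 1 -> ACC=-4
Event 11 (INT 0): INT 0 arrives: push (IRQ0, PC=2), enter IRQ0 at PC=0 (depth now 2)
Event 12 (EXEC): [IRQ0] PC=0: DEC 3 -> ACC=-7
Event 13 (EXEC): [IRQ0] PC=1: DEC 1 -> ACC=-8
Event 14 (EXEC): [IRQ0] PC=2: INC 1 -> ACC=-7
Event 15 (EXEC): [IRQ0] PC=3: IRET -> resume IRQ0 at PC=2 (depth now 1)
Event 16 (EXEC): [IRQ0] PC=2: INC 1 -> ACC=-6
Event 17 (EXEC): [IRQ0] PC=3: IRET -> resume MAIN at PC=2 (depth now 0)
Event 18 (EXEC): [MAIN] PC=2: INC 4 -> ACC=-2
Event 19 (EXEC): [MAIN] PC=3: NOP
Event 20 (INT 0): INT 0 arrives: push (MAIN, PC=4), enter IRQ0 at PC=0 (depth now 1)
Event 21 (INT 0): INT 0 arrives: push (IRQ0, PC=0), enter IRQ0 at PC=0 (depth now 2)
Event 22 (EXEC): [IRQ0] PC=0: DEC 3 -> ACC=-5
Event 23 (EXEC): [IRQ0] PC=1: DEC 1 -> ACC=-6
Event 24 (EXEC): [IRQ0] PC=2: INC 1 -> ACC=-5
Event 25 (EXEC): [IRQ0] PC=3: IRET -> resume IRQ0 at PC=0 (depth now 1)
Event 26 (EXEC): [IRQ0] PC=0: DEC 3 -> ACC=-8
Event 27 (EXEC): [IRQ0] PC=1: DEC 1 -> ACC=-9
Event 28 (EXEC): [IRQ0] PC=2: INC 1 -> ACC=-8
Event 29 (EXEC): [IRQ0] PC=3: IRET -> resume MAIN at PC=4 (depth now 0)
Event 30 (EXEC): [MAIN] PC=4: INC 1 -> ACC=-7
Event 31 (EXEC): [MAIN] PC=5: HALT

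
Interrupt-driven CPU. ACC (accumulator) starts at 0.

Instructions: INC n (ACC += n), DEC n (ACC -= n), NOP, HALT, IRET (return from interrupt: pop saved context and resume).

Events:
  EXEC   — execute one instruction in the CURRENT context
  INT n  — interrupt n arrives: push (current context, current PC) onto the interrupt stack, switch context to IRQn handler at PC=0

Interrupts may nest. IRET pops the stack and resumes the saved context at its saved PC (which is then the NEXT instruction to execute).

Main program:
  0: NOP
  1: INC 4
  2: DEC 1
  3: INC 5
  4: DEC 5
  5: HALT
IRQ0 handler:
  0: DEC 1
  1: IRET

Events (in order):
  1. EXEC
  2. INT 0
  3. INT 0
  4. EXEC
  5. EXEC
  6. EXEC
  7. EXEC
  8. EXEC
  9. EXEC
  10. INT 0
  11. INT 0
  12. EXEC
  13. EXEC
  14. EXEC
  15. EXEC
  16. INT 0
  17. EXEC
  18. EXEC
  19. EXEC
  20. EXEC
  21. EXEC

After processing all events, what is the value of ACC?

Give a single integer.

Answer: -2

Derivation:
Event 1 (EXEC): [MAIN] PC=0: NOP
Event 2 (INT 0): INT 0 arrives: push (MAIN, PC=1), enter IRQ0 at PC=0 (depth now 1)
Event 3 (INT 0): INT 0 arrives: push (IRQ0, PC=0), enter IRQ0 at PC=0 (depth now 2)
Event 4 (EXEC): [IRQ0] PC=0: DEC 1 -> ACC=-1
Event 5 (EXEC): [IRQ0] PC=1: IRET -> resume IRQ0 at PC=0 (depth now 1)
Event 6 (EXEC): [IRQ0] PC=0: DEC 1 -> ACC=-2
Event 7 (EXEC): [IRQ0] PC=1: IRET -> resume MAIN at PC=1 (depth now 0)
Event 8 (EXEC): [MAIN] PC=1: INC 4 -> ACC=2
Event 9 (EXEC): [MAIN] PC=2: DEC 1 -> ACC=1
Event 10 (INT 0): INT 0 arrives: push (MAIN, PC=3), enter IRQ0 at PC=0 (depth now 1)
Event 11 (INT 0): INT 0 arrives: push (IRQ0, PC=0), enter IRQ0 at PC=0 (depth now 2)
Event 12 (EXEC): [IRQ0] PC=0: DEC 1 -> ACC=0
Event 13 (EXEC): [IRQ0] PC=1: IRET -> resume IRQ0 at PC=0 (depth now 1)
Event 14 (EXEC): [IRQ0] PC=0: DEC 1 -> ACC=-1
Event 15 (EXEC): [IRQ0] PC=1: IRET -> resume MAIN at PC=3 (depth now 0)
Event 16 (INT 0): INT 0 arrives: push (MAIN, PC=3), enter IRQ0 at PC=0 (depth now 1)
Event 17 (EXEC): [IRQ0] PC=0: DEC 1 -> ACC=-2
Event 18 (EXEC): [IRQ0] PC=1: IRET -> resume MAIN at PC=3 (depth now 0)
Event 19 (EXEC): [MAIN] PC=3: INC 5 -> ACC=3
Event 20 (EXEC): [MAIN] PC=4: DEC 5 -> ACC=-2
Event 21 (EXEC): [MAIN] PC=5: HALT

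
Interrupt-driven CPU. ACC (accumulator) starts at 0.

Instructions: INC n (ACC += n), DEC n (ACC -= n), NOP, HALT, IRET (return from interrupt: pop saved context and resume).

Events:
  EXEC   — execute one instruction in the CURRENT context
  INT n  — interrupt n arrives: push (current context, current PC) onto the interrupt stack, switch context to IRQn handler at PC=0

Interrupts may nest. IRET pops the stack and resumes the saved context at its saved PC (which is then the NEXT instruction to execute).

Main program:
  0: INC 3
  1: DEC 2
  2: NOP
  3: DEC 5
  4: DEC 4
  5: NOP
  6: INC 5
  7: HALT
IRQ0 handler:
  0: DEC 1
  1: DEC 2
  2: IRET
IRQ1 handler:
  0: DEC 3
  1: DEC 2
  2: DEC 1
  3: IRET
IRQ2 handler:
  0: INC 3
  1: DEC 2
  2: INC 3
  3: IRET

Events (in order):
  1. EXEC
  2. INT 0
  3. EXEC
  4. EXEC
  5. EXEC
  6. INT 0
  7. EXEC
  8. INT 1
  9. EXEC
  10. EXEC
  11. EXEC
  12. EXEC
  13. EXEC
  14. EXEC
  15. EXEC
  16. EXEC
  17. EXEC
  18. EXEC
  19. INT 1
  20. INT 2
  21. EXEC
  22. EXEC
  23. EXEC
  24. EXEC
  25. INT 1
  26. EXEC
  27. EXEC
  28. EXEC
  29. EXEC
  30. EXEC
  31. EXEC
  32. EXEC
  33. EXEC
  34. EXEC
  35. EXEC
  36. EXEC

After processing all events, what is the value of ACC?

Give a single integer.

Answer: -23

Derivation:
Event 1 (EXEC): [MAIN] PC=0: INC 3 -> ACC=3
Event 2 (INT 0): INT 0 arrives: push (MAIN, PC=1), enter IRQ0 at PC=0 (depth now 1)
Event 3 (EXEC): [IRQ0] PC=0: DEC 1 -> ACC=2
Event 4 (EXEC): [IRQ0] PC=1: DEC 2 -> ACC=0
Event 5 (EXEC): [IRQ0] PC=2: IRET -> resume MAIN at PC=1 (depth now 0)
Event 6 (INT 0): INT 0 arrives: push (MAIN, PC=1), enter IRQ0 at PC=0 (depth now 1)
Event 7 (EXEC): [IRQ0] PC=0: DEC 1 -> ACC=-1
Event 8 (INT 1): INT 1 arrives: push (IRQ0, PC=1), enter IRQ1 at PC=0 (depth now 2)
Event 9 (EXEC): [IRQ1] PC=0: DEC 3 -> ACC=-4
Event 10 (EXEC): [IRQ1] PC=1: DEC 2 -> ACC=-6
Event 11 (EXEC): [IRQ1] PC=2: DEC 1 -> ACC=-7
Event 12 (EXEC): [IRQ1] PC=3: IRET -> resume IRQ0 at PC=1 (depth now 1)
Event 13 (EXEC): [IRQ0] PC=1: DEC 2 -> ACC=-9
Event 14 (EXEC): [IRQ0] PC=2: IRET -> resume MAIN at PC=1 (depth now 0)
Event 15 (EXEC): [MAIN] PC=1: DEC 2 -> ACC=-11
Event 16 (EXEC): [MAIN] PC=2: NOP
Event 17 (EXEC): [MAIN] PC=3: DEC 5 -> ACC=-16
Event 18 (EXEC): [MAIN] PC=4: DEC 4 -> ACC=-20
Event 19 (INT 1): INT 1 arrives: push (MAIN, PC=5), enter IRQ1 at PC=0 (depth now 1)
Event 20 (INT 2): INT 2 arrives: push (IRQ1, PC=0), enter IRQ2 at PC=0 (depth now 2)
Event 21 (EXEC): [IRQ2] PC=0: INC 3 -> ACC=-17
Event 22 (EXEC): [IRQ2] PC=1: DEC 2 -> ACC=-19
Event 23 (EXEC): [IRQ2] PC=2: INC 3 -> ACC=-16
Event 24 (EXEC): [IRQ2] PC=3: IRET -> resume IRQ1 at PC=0 (depth now 1)
Event 25 (INT 1): INT 1 arrives: push (IRQ1, PC=0), enter IRQ1 at PC=0 (depth now 2)
Event 26 (EXEC): [IRQ1] PC=0: DEC 3 -> ACC=-19
Event 27 (EXEC): [IRQ1] PC=1: DEC 2 -> ACC=-21
Event 28 (EXEC): [IRQ1] PC=2: DEC 1 -> ACC=-22
Event 29 (EXEC): [IRQ1] PC=3: IRET -> resume IRQ1 at PC=0 (depth now 1)
Event 30 (EXEC): [IRQ1] PC=0: DEC 3 -> ACC=-25
Event 31 (EXEC): [IRQ1] PC=1: DEC 2 -> ACC=-27
Event 32 (EXEC): [IRQ1] PC=2: DEC 1 -> ACC=-28
Event 33 (EXEC): [IRQ1] PC=3: IRET -> resume MAIN at PC=5 (depth now 0)
Event 34 (EXEC): [MAIN] PC=5: NOP
Event 35 (EXEC): [MAIN] PC=6: INC 5 -> ACC=-23
Event 36 (EXEC): [MAIN] PC=7: HALT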